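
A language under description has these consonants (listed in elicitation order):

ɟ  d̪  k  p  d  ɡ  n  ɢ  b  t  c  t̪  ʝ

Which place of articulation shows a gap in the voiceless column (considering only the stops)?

uvular

Voiceless: /p/ (bilabial), /t̪/ (dental), /t/ (alveolar), /c/ (palatal), /k/ (velar).
Voiced: /b/ (bilabial), /d̪/ (dental), /d/ (alveolar), /ɟ/ (palatal), /ɡ/ (velar), /ɢ/ (uvular).
Every place of articulation has a voiceless member except uvular, where /q/ would be expected.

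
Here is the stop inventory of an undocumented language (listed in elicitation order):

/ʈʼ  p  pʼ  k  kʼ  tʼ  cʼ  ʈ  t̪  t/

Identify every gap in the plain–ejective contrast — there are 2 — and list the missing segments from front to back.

/t̪ʼ/, /c/

Plain: /p/ (bilabial), /t̪/ (dental), /t/ (alveolar), /ʈ/ (retroflex), /k/ (velar).
Ejective: /pʼ/ (bilabial), /tʼ/ (alveolar), /ʈʼ/ (retroflex), /cʼ/ (palatal), /kʼ/ (velar).
Gaps, from front to back: dental lacks ejective (/t̪ʼ/); palatal lacks plain (/c/).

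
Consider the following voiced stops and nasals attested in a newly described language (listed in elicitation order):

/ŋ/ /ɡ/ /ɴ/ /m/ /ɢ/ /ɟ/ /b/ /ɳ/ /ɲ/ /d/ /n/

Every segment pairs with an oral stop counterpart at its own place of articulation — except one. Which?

Bilabial: /b/ ~ /m/
Alveolar: /d/ ~ /n/
Palatal: /ɟ/ ~ /ɲ/
Velar: /ɡ/ ~ /ŋ/
Uvular: /ɢ/ ~ /ɴ/
Retroflex: only /ɳ/ (nasal); no oral stop partner.
So /ɳ/ is the unpaired segment.

/ɳ/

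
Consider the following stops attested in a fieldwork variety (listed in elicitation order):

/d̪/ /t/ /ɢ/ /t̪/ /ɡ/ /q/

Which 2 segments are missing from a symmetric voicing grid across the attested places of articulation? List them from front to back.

dental: voiceless /t̪/, voiced /d̪/.
alveolar: voiceless /t/, voiced —.
velar: voiceless —, voiced /ɡ/.
uvular: voiceless /q/, voiced /ɢ/.
Gaps, from front to back: alveolar lacks voiced (/d/); velar lacks voiceless (/k/).

/d/, /k/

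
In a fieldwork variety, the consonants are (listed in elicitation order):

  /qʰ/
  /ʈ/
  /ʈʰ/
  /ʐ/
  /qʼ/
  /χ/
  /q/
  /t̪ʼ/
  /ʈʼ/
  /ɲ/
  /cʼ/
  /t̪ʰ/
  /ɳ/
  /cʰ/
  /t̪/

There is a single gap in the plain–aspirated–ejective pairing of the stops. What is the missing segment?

/c/

place of articulation  plain     aspirated  ejective
dental            t̪        t̪ʰ       t̪ʼ     
retroflex         ʈ         ʈʰ        ʈʼ      
palatal           —         cʰ        cʼ      
uvular            q         qʰ        qʼ      
The palatal row has no plain member, so the gap is the plain palatal stop /c/.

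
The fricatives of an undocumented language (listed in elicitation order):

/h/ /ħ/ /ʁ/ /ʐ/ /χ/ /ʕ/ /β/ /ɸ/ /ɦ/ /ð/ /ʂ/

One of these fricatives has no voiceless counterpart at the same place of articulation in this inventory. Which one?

Bilabial: /ɸ/ ~ /β/
Retroflex: /ʂ/ ~ /ʐ/
Uvular: /χ/ ~ /ʁ/
Pharyngeal: /ħ/ ~ /ʕ/
Glottal: /h/ ~ /ɦ/
Dental: only /ð/ (voiced); no voiceless partner.
So /ð/ is the unpaired segment.

/ð/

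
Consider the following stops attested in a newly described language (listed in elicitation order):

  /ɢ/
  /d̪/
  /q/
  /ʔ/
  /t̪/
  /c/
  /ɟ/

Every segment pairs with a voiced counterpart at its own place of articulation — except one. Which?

Dental: /t̪/ ~ /d̪/
Palatal: /c/ ~ /ɟ/
Uvular: /q/ ~ /ɢ/
Glottal: only /ʔ/ (voiceless); no voiced partner.
So /ʔ/ is the unpaired segment.

/ʔ/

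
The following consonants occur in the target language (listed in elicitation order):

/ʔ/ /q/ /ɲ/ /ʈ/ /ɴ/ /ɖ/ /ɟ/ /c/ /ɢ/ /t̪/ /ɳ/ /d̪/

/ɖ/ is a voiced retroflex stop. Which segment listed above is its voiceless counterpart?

The voiceless counterpart is a voiceless retroflex stop — in this inventory, /ʈ/.

/ʈ/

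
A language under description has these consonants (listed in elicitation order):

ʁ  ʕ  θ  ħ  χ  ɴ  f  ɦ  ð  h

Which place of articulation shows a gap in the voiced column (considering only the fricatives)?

labiodental

place of articulation  voiceless  voiced  
labiodental       f         —       
dental            θ         ð       
uvular            χ         ʁ       
pharyngeal        ħ         ʕ       
glottal           h         ɦ       
Every place of articulation has a voiced member except labiodental, where /v/ would be expected.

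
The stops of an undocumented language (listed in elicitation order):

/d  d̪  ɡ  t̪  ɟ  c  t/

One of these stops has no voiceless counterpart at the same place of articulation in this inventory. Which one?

/ɡ/

Dental: /t̪/ ~ /d̪/
Alveolar: /t/ ~ /d/
Palatal: /c/ ~ /ɟ/
Velar: only /ɡ/ (voiced); no voiceless partner.
So /ɡ/ is the unpaired segment.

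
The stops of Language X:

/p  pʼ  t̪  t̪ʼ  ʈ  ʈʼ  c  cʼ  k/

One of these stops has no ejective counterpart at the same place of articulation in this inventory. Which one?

Bilabial: /p/ ~ /pʼ/
Dental: /t̪/ ~ /t̪ʼ/
Retroflex: /ʈ/ ~ /ʈʼ/
Palatal: /c/ ~ /cʼ/
Velar: only /k/ (plain); no ejective partner.
So /k/ is the unpaired segment.

/k/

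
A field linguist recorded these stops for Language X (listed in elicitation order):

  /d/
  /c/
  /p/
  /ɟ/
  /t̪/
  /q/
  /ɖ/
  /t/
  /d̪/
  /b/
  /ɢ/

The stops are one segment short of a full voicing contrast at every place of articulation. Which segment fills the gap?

place of articulation  voiceless  voiced  
bilabial          p         b       
dental            t̪        d̪      
alveolar          t         d       
retroflex         —         ɖ       
palatal           c         ɟ       
uvular            q         ɢ       
The retroflex row has no voiceless member, so the gap is the voiceless retroflex stop /ʈ/.

/ʈ/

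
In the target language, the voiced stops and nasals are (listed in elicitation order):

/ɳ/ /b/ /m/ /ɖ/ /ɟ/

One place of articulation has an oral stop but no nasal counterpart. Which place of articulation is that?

bilabial: oral stop /b/, nasal /m/.
retroflex: oral stop /ɖ/, nasal /ɳ/.
palatal: oral stop /ɟ/, nasal —.
Every place of articulation has a nasal member except palatal, where /ɲ/ would be expected.

palatal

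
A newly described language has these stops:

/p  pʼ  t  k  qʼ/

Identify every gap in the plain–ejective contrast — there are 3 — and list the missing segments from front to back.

/tʼ/, /kʼ/, /q/

bilabial: plain /p/, ejective /pʼ/.
alveolar: plain /t/, ejective —.
velar: plain /k/, ejective —.
uvular: plain —, ejective /qʼ/.
Gaps, from front to back: alveolar lacks ejective (/tʼ/); velar lacks ejective (/kʼ/); uvular lacks plain (/q/).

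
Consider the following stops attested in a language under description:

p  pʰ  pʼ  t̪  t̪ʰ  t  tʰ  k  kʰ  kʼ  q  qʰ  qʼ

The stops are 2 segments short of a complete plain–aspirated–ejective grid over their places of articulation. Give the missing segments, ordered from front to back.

/t̪ʼ/, /tʼ/

bilabial: plain /p/, aspirated /pʰ/, ejective /pʼ/.
dental: plain /t̪/, aspirated /t̪ʰ/, ejective —.
alveolar: plain /t/, aspirated /tʰ/, ejective —.
velar: plain /k/, aspirated /kʰ/, ejective /kʼ/.
uvular: plain /q/, aspirated /qʰ/, ejective /qʼ/.
Gaps, from front to back: dental lacks ejective (/t̪ʼ/); alveolar lacks ejective (/tʼ/).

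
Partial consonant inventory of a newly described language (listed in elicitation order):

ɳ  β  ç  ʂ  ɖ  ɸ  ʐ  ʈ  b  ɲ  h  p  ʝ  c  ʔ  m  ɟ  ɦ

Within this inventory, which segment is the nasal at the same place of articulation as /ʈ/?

/ɳ/

/ʈ/ is a voiceless retroflex stop.
The nasal at the same place is a retroflex nasal — in this inventory, /ɳ/.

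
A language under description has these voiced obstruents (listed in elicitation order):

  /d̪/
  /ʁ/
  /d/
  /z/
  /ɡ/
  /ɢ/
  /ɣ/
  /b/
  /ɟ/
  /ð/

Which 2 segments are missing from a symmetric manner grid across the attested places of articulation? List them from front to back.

/β/, /ʝ/

Stop: /b/ (bilabial), /d̪/ (dental), /d/ (alveolar), /ɟ/ (palatal), /ɡ/ (velar), /ɢ/ (uvular).
Fricative: /ð/ (dental), /z/ (alveolar), /ɣ/ (velar), /ʁ/ (uvular).
Gaps, from front to back: bilabial lacks fricative (/β/); palatal lacks fricative (/ʝ/).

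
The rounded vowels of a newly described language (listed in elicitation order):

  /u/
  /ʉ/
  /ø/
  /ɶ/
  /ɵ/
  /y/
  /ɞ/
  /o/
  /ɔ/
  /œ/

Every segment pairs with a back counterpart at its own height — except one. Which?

/ɶ/

High: /y/ ~ /ʉ/ ~ /u/
High-mid: /ø/ ~ /ɵ/ ~ /o/
Low-mid: /œ/ ~ /ɞ/ ~ /ɔ/
Low: only /ɶ/ (front); no back partner.
So /ɶ/ is the unpaired segment.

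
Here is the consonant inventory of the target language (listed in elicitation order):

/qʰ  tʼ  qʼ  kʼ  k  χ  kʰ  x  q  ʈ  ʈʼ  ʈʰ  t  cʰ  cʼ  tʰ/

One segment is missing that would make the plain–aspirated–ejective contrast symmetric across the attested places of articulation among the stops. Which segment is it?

alveolar: plain /t/, aspirated /tʰ/, ejective /tʼ/.
retroflex: plain /ʈ/, aspirated /ʈʰ/, ejective /ʈʼ/.
palatal: plain —, aspirated /cʰ/, ejective /cʼ/.
velar: plain /k/, aspirated /kʰ/, ejective /kʼ/.
uvular: plain /q/, aspirated /qʰ/, ejective /qʼ/.
The palatal row has no plain member, so the gap is the plain palatal stop /c/.

/c/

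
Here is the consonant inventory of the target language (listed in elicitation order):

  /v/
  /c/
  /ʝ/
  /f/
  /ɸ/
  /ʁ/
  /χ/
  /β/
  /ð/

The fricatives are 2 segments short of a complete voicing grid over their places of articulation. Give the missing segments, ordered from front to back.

/θ/, /ç/

place of articulation  voiceless  voiced  
bilabial          ɸ         β       
labiodental       f         v       
dental            —         ð       
palatal           —         ʝ       
uvular            χ         ʁ       
Gaps, from front to back: dental lacks voiceless (/θ/); palatal lacks voiceless (/ç/).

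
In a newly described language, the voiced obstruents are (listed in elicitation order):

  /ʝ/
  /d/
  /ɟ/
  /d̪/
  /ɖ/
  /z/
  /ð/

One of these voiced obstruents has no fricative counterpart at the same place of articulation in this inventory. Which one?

Dental: /d̪/ ~ /ð/
Alveolar: /d/ ~ /z/
Palatal: /ɟ/ ~ /ʝ/
Retroflex: only /ɖ/ (stop); no fricative partner.
So /ɖ/ is the unpaired segment.

/ɖ/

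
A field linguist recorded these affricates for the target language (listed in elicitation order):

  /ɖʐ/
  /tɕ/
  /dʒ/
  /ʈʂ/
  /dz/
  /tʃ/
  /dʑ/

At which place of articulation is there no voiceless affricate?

alveolar

alveolar: voiceless —, voiced /dz/.
postalveolar: voiceless /tʃ/, voiced /dʒ/.
retroflex: voiceless /ʈʂ/, voiced /ɖʐ/.
alveolo-palatal: voiceless /tɕ/, voiced /dʑ/.
Every place of articulation has a voiceless member except alveolar, where /ts/ would be expected.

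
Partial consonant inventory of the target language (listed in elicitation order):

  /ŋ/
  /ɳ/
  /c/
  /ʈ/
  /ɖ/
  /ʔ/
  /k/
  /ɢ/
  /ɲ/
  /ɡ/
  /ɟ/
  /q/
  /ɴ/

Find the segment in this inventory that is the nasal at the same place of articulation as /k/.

/k/ is a voiceless velar stop.
The nasal at the same place is a velar nasal — in this inventory, /ŋ/.

/ŋ/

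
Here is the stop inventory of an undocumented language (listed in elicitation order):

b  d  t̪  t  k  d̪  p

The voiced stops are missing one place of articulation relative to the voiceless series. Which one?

velar

Voiceless: /p/ (bilabial), /t̪/ (dental), /t/ (alveolar), /k/ (velar).
Voiced: /b/ (bilabial), /d̪/ (dental), /d/ (alveolar).
Every place of articulation has a voiced member except velar, where /ɡ/ would be expected.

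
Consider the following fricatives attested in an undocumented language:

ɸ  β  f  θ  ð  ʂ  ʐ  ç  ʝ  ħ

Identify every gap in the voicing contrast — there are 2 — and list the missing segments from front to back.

/v/, /ʕ/

Voiceless: /ɸ/ (bilabial), /f/ (labiodental), /θ/ (dental), /ʂ/ (retroflex), /ç/ (palatal), /ħ/ (pharyngeal).
Voiced: /β/ (bilabial), /ð/ (dental), /ʐ/ (retroflex), /ʝ/ (palatal).
Gaps, from front to back: labiodental lacks voiced (/v/); pharyngeal lacks voiced (/ʕ/).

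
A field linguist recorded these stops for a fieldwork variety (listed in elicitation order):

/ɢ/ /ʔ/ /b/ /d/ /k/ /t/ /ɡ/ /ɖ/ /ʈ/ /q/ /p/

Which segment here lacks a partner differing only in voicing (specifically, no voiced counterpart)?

Bilabial: /p/ ~ /b/
Alveolar: /t/ ~ /d/
Retroflex: /ʈ/ ~ /ɖ/
Velar: /k/ ~ /ɡ/
Uvular: /q/ ~ /ɢ/
Glottal: only /ʔ/ (voiceless); no voiced partner.
So /ʔ/ is the unpaired segment.

/ʔ/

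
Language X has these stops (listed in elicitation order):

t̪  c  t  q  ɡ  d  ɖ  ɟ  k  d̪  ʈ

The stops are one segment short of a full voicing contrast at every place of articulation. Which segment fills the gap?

place of articulation  voiceless  voiced  
dental            t̪        d̪      
alveolar          t         d       
retroflex         ʈ         ɖ       
palatal           c         ɟ       
velar             k         ɡ       
uvular            q         —       
The uvular row has no voiced member, so the gap is the voiced uvular stop /ɢ/.

/ɢ/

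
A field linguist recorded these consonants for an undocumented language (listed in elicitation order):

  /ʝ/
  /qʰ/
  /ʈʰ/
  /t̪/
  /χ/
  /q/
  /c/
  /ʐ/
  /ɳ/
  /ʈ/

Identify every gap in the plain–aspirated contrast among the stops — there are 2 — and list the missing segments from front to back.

dental: plain /t̪/, aspirated —.
retroflex: plain /ʈ/, aspirated /ʈʰ/.
palatal: plain /c/, aspirated —.
uvular: plain /q/, aspirated /qʰ/.
Gaps, from front to back: dental lacks aspirated (/t̪ʰ/); palatal lacks aspirated (/cʰ/).

/t̪ʰ/, /cʰ/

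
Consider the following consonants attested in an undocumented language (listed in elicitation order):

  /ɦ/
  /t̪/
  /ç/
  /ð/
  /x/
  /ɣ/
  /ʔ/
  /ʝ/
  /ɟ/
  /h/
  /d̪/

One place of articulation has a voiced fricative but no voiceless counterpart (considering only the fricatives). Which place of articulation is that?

dental: voiceless —, voiced /ð/.
palatal: voiceless /ç/, voiced /ʝ/.
velar: voiceless /x/, voiced /ɣ/.
glottal: voiceless /h/, voiced /ɦ/.
Every place of articulation has a voiceless member except dental, where /θ/ would be expected.

dental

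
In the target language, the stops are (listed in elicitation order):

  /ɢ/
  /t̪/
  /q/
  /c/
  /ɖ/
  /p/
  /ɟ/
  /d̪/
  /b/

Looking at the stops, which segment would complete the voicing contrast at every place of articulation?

/ʈ/

Voiceless: /p/ (bilabial), /t̪/ (dental), /c/ (palatal), /q/ (uvular).
Voiced: /b/ (bilabial), /d̪/ (dental), /ɖ/ (retroflex), /ɟ/ (palatal), /ɢ/ (uvular).
The retroflex row has no voiceless member, so the gap is the voiceless retroflex stop /ʈ/.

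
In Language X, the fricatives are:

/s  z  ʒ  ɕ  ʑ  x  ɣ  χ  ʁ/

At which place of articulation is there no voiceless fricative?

Voiceless: /s/ (alveolar), /ɕ/ (alveolo-palatal), /x/ (velar), /χ/ (uvular).
Voiced: /z/ (alveolar), /ʒ/ (postalveolar), /ʑ/ (alveolo-palatal), /ɣ/ (velar), /ʁ/ (uvular).
Every place of articulation has a voiceless member except postalveolar, where /ʃ/ would be expected.

postalveolar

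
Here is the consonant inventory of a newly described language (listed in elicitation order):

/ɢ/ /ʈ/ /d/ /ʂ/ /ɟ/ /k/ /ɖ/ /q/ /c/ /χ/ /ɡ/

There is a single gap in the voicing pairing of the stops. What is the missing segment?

/t/

Voiceless: /ʈ/ (retroflex), /c/ (palatal), /k/ (velar), /q/ (uvular).
Voiced: /d/ (alveolar), /ɖ/ (retroflex), /ɟ/ (palatal), /ɡ/ (velar), /ɢ/ (uvular).
The alveolar row has no voiceless member, so the gap is the voiceless alveolar stop /t/.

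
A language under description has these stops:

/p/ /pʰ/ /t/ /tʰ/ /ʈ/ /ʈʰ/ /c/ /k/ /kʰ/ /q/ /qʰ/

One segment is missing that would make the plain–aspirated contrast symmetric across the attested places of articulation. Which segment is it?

Plain: /p/ (bilabial), /t/ (alveolar), /ʈ/ (retroflex), /c/ (palatal), /k/ (velar), /q/ (uvular).
Aspirated: /pʰ/ (bilabial), /tʰ/ (alveolar), /ʈʰ/ (retroflex), /kʰ/ (velar), /qʰ/ (uvular).
The palatal row has no aspirated member, so the gap is the aspirated palatal stop /cʰ/.

/cʰ/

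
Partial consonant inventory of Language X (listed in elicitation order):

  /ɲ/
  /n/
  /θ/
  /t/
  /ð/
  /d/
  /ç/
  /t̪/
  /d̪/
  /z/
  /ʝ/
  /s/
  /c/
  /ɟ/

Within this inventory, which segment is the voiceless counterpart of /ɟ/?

/ɟ/ is a voiced palatal stop.
The voiceless counterpart is a voiceless palatal stop — in this inventory, /c/.

/c/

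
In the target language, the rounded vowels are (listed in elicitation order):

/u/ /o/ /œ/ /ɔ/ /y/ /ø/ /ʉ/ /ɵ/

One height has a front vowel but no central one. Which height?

low-mid

high: front /y/, central /ʉ/, back /u/.
high-mid: front /ø/, central /ɵ/, back /o/.
low-mid: front /œ/, central —, back /ɔ/.
Every height has a central member except low-mid, where /ɞ/ would be expected.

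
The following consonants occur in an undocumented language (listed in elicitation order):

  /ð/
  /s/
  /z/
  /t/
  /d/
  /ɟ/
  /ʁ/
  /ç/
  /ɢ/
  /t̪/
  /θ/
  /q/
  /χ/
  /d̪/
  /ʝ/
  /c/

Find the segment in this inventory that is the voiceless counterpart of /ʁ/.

/χ/

/ʁ/ is a voiced uvular fricative.
The voiceless counterpart is a voiceless uvular fricative — in this inventory, /χ/.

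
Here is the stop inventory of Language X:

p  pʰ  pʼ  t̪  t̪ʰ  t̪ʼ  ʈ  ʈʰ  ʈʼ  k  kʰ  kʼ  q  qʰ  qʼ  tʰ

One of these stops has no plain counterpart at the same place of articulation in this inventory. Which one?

/tʰ/

Bilabial: /p/ ~ /pʰ/ ~ /pʼ/
Dental: /t̪/ ~ /t̪ʰ/ ~ /t̪ʼ/
Retroflex: /ʈ/ ~ /ʈʰ/ ~ /ʈʼ/
Velar: /k/ ~ /kʰ/ ~ /kʼ/
Uvular: /q/ ~ /qʰ/ ~ /qʼ/
Alveolar: only /tʰ/ (aspirated); no plain partner.
So /tʰ/ is the unpaired segment.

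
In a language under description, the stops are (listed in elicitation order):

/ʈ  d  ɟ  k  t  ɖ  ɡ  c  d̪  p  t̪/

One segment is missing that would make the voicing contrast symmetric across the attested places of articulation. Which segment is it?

place of articulation  voiceless  voiced  
bilabial          p         —       
dental            t̪        d̪      
alveolar          t         d       
retroflex         ʈ         ɖ       
palatal           c         ɟ       
velar             k         ɡ       
The bilabial row has no voiced member, so the gap is the voiced bilabial stop /b/.

/b/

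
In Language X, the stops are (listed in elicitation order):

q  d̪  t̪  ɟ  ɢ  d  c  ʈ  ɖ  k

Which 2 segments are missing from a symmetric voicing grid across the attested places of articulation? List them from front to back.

/t/, /ɡ/

dental: voiceless /t̪/, voiced /d̪/.
alveolar: voiceless —, voiced /d/.
retroflex: voiceless /ʈ/, voiced /ɖ/.
palatal: voiceless /c/, voiced /ɟ/.
velar: voiceless /k/, voiced —.
uvular: voiceless /q/, voiced /ɢ/.
Gaps, from front to back: alveolar lacks voiceless (/t/); velar lacks voiced (/ɡ/).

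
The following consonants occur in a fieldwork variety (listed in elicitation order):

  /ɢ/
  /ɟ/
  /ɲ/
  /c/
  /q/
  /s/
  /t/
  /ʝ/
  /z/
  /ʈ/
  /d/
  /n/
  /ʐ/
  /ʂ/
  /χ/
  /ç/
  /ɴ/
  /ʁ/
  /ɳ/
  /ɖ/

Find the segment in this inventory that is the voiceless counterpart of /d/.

/t/

/d/ is a voiced alveolar stop.
The voiceless counterpart is a voiceless alveolar stop — in this inventory, /t/.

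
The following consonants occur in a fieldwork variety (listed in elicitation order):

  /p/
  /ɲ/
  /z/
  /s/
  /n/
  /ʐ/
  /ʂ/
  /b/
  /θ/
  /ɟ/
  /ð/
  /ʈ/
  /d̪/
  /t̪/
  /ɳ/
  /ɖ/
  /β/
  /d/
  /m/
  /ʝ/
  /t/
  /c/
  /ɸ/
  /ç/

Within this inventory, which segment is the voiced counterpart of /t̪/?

/d̪/

/t̪/ is a voiceless dental stop.
The voiced counterpart is a voiced dental stop — in this inventory, /d̪/.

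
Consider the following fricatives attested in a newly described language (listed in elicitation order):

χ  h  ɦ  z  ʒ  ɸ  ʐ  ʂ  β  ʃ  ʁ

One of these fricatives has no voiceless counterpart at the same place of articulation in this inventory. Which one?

Bilabial: /ɸ/ ~ /β/
Postalveolar: /ʃ/ ~ /ʒ/
Retroflex: /ʂ/ ~ /ʐ/
Uvular: /χ/ ~ /ʁ/
Glottal: /h/ ~ /ɦ/
Alveolar: only /z/ (voiced); no voiceless partner.
So /z/ is the unpaired segment.

/z/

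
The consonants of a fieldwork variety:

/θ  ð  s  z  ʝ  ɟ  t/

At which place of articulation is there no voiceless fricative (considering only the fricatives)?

Voiceless: /θ/ (dental), /s/ (alveolar).
Voiced: /ð/ (dental), /z/ (alveolar), /ʝ/ (palatal).
Every place of articulation has a voiceless member except palatal, where /ç/ would be expected.

palatal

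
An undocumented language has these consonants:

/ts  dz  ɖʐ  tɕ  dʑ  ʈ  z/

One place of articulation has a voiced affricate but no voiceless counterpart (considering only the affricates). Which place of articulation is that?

retroflex

place of articulation  voiceless  voiced  
alveolar          ts        dz      
retroflex         —         ɖʐ      
alveolo-palatal   tɕ        dʑ      
Every place of articulation has a voiceless member except retroflex, where /ʈʂ/ would be expected.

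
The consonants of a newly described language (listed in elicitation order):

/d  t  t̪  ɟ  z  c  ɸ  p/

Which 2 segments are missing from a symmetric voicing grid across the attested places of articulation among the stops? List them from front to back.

/b/, /d̪/

Voiceless: /p/ (bilabial), /t̪/ (dental), /t/ (alveolar), /c/ (palatal).
Voiced: /d/ (alveolar), /ɟ/ (palatal).
Gaps, from front to back: bilabial lacks voiced (/b/); dental lacks voiced (/d̪/).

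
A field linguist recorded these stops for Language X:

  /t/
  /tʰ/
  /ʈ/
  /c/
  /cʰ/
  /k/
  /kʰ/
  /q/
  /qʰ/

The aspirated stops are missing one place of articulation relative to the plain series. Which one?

retroflex

Plain: /t/ (alveolar), /ʈ/ (retroflex), /c/ (palatal), /k/ (velar), /q/ (uvular).
Aspirated: /tʰ/ (alveolar), /cʰ/ (palatal), /kʰ/ (velar), /qʰ/ (uvular).
Every place of articulation has an aspirated member except retroflex, where /ʈʰ/ would be expected.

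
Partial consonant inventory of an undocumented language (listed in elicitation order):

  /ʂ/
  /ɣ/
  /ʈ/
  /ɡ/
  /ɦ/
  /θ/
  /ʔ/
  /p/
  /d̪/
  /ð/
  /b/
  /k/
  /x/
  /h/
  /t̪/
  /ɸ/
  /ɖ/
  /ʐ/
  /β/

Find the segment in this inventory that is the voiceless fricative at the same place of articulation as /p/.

/ɸ/

/p/ is a voiceless bilabial stop.
The voiceless fricative at the same place is a voiceless bilabial fricative — in this inventory, /ɸ/.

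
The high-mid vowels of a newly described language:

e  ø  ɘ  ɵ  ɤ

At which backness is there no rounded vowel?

Unrounded: /e/ (front), /ɘ/ (central), /ɤ/ (back).
Rounded: /ø/ (front), /ɵ/ (central).
Every backness has a rounded member except back, where /o/ would be expected.

back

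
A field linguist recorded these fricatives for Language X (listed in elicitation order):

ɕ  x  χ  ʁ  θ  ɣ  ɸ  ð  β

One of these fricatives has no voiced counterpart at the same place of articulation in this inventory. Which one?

Bilabial: /ɸ/ ~ /β/
Dental: /θ/ ~ /ð/
Velar: /x/ ~ /ɣ/
Uvular: /χ/ ~ /ʁ/
Alveolo-palatal: only /ɕ/ (voiceless); no voiced partner.
So /ɕ/ is the unpaired segment.

/ɕ/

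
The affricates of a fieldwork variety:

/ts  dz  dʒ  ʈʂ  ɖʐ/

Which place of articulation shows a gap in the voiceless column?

Voiceless: /ts/ (alveolar), /ʈʂ/ (retroflex).
Voiced: /dz/ (alveolar), /dʒ/ (postalveolar), /ɖʐ/ (retroflex).
Every place of articulation has a voiceless member except postalveolar, where /tʃ/ would be expected.

postalveolar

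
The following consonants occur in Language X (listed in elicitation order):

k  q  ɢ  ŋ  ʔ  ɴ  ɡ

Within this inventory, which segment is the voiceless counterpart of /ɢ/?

/q/

/ɢ/ is a voiced uvular stop.
The voiceless counterpart is a voiceless uvular stop — in this inventory, /q/.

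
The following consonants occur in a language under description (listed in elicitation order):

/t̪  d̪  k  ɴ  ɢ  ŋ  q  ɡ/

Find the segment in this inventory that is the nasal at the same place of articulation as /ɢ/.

/ɴ/

/ɢ/ is a voiced uvular stop.
The nasal at the same place is an uvular nasal — in this inventory, /ɴ/.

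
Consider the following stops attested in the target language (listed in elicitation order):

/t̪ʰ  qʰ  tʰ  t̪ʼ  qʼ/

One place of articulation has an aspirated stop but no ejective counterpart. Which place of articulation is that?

dental: aspirated /t̪ʰ/, ejective /t̪ʼ/.
alveolar: aspirated /tʰ/, ejective —.
uvular: aspirated /qʰ/, ejective /qʼ/.
Every place of articulation has an ejective member except alveolar, where /tʼ/ would be expected.

alveolar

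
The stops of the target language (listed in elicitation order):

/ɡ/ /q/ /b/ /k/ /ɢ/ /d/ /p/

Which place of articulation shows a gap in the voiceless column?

alveolar

Voiceless: /p/ (bilabial), /k/ (velar), /q/ (uvular).
Voiced: /b/ (bilabial), /d/ (alveolar), /ɡ/ (velar), /ɢ/ (uvular).
Every place of articulation has a voiceless member except alveolar, where /t/ would be expected.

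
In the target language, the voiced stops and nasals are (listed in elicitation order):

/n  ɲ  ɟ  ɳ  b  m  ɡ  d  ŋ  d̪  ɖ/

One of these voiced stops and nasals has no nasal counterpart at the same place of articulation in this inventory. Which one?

Bilabial: /b/ ~ /m/
Alveolar: /d/ ~ /n/
Retroflex: /ɖ/ ~ /ɳ/
Palatal: /ɟ/ ~ /ɲ/
Velar: /ɡ/ ~ /ŋ/
Dental: only /d̪/ (oral stop); no nasal partner.
So /d̪/ is the unpaired segment.

/d̪/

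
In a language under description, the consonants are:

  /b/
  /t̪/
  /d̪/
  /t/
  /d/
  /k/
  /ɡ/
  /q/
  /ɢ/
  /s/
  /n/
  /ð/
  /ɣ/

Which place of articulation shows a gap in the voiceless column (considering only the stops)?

bilabial

place of articulation  voiceless  voiced  
bilabial          —         b       
dental            t̪        d̪      
alveolar          t         d       
velar             k         ɡ       
uvular            q         ɢ       
Every place of articulation has a voiceless member except bilabial, where /p/ would be expected.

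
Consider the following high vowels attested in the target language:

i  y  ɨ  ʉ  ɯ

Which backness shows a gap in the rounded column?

Unrounded: /i/ (front), /ɨ/ (central), /ɯ/ (back).
Rounded: /y/ (front), /ʉ/ (central).
Every backness has a rounded member except back, where /u/ would be expected.

back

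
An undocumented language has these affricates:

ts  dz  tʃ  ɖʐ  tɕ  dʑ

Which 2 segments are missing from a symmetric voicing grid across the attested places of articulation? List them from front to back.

place of articulation  voiceless  voiced  
alveolar          ts        dz      
postalveolar      tʃ        —       
retroflex         —         ɖʐ      
alveolo-palatal   tɕ        dʑ      
Gaps, from front to back: postalveolar lacks voiced (/dʒ/); retroflex lacks voiceless (/ʈʂ/).

/dʒ/, /ʈʂ/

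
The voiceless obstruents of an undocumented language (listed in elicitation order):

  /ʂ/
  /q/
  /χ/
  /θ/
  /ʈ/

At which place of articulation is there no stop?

dental: stop —, fricative /θ/.
retroflex: stop /ʈ/, fricative /ʂ/.
uvular: stop /q/, fricative /χ/.
Every place of articulation has a stop member except dental, where /t̪/ would be expected.

dental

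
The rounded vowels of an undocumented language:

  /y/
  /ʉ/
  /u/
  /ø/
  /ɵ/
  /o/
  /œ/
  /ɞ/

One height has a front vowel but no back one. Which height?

Front: /y/ (high), /ø/ (high-mid), /œ/ (low-mid).
Central: /ʉ/ (high), /ɵ/ (high-mid), /ɞ/ (low-mid).
Back: /u/ (high), /o/ (high-mid).
Every height has a back member except low-mid, where /ɔ/ would be expected.

low-mid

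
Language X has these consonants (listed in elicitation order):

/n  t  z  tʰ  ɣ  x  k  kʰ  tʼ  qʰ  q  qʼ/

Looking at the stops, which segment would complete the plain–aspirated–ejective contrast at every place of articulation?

/kʼ/

alveolar: plain /t/, aspirated /tʰ/, ejective /tʼ/.
velar: plain /k/, aspirated /kʰ/, ejective —.
uvular: plain /q/, aspirated /qʰ/, ejective /qʼ/.
The velar row has no ejective member, so the gap is the ejective velar stop /kʼ/.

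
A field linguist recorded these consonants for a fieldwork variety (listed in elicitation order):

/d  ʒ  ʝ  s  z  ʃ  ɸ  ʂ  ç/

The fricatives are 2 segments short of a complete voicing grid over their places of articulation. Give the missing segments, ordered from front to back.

Voiceless: /ɸ/ (bilabial), /s/ (alveolar), /ʃ/ (postalveolar), /ʂ/ (retroflex), /ç/ (palatal).
Voiced: /z/ (alveolar), /ʒ/ (postalveolar), /ʝ/ (palatal).
Gaps, from front to back: bilabial lacks voiced (/β/); retroflex lacks voiced (/ʐ/).

/β/, /ʐ/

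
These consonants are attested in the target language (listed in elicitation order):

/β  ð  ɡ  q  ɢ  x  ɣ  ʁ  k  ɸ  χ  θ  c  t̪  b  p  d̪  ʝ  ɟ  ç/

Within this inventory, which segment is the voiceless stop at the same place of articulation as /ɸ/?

/ɸ/ is a voiceless bilabial fricative.
The voiceless stop at the same place is a voiceless bilabial stop — in this inventory, /p/.

/p/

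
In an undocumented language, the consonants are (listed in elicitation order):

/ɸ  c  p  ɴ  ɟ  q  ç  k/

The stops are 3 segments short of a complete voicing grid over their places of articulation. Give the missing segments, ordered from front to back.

bilabial: voiceless /p/, voiced —.
palatal: voiceless /c/, voiced /ɟ/.
velar: voiceless /k/, voiced —.
uvular: voiceless /q/, voiced —.
Gaps, from front to back: bilabial lacks voiced (/b/); velar lacks voiced (/ɡ/); uvular lacks voiced (/ɢ/).

/b/, /ɡ/, /ɢ/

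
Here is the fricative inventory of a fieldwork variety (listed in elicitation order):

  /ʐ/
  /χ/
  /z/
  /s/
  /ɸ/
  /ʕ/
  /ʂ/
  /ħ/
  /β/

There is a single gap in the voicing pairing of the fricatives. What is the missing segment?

place of articulation  voiceless  voiced  
bilabial          ɸ         β       
alveolar          s         z       
retroflex         ʂ         ʐ       
uvular            χ         —       
pharyngeal        ħ         ʕ       
The uvular row has no voiced member, so the gap is the voiced uvular fricative /ʁ/.

/ʁ/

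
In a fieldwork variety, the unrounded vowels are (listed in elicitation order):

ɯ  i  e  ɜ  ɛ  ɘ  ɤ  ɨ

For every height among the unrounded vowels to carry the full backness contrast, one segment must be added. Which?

/ʌ/

height            front     central   back    
high              i         ɨ         ɯ       
high-mid          e         ɘ         ɤ       
low-mid           ɛ         ɜ         —       
The low-mid row has no back member, so the gap is the low-mid back unrounded vowel /ʌ/.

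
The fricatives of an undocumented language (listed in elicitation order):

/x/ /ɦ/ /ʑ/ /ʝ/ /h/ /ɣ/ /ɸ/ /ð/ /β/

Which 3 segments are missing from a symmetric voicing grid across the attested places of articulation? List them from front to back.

/θ/, /ɕ/, /ç/

bilabial: voiceless /ɸ/, voiced /β/.
dental: voiceless —, voiced /ð/.
alveolo-palatal: voiceless —, voiced /ʑ/.
palatal: voiceless —, voiced /ʝ/.
velar: voiceless /x/, voiced /ɣ/.
glottal: voiceless /h/, voiced /ɦ/.
Gaps, from front to back: dental lacks voiceless (/θ/); alveolo-palatal lacks voiceless (/ɕ/); palatal lacks voiceless (/ç/).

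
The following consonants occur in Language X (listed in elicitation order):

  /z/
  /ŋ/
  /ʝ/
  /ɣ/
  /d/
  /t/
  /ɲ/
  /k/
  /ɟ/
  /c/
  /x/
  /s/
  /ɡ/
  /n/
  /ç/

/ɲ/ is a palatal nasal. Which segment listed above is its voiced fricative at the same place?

/ʝ/

The voiced fricative at the same place is a voiced palatal fricative — in this inventory, /ʝ/.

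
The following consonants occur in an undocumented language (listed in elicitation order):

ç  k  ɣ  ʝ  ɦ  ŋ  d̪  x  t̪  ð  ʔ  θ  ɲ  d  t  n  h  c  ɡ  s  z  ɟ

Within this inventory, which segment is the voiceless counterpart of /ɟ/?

/ɟ/ is a voiced palatal stop.
The voiceless counterpart is a voiceless palatal stop — in this inventory, /c/.

/c/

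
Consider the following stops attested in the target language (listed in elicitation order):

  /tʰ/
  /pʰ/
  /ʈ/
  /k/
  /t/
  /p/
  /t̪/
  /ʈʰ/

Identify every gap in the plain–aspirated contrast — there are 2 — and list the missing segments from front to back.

/t̪ʰ/, /kʰ/

bilabial: plain /p/, aspirated /pʰ/.
dental: plain /t̪/, aspirated —.
alveolar: plain /t/, aspirated /tʰ/.
retroflex: plain /ʈ/, aspirated /ʈʰ/.
velar: plain /k/, aspirated —.
Gaps, from front to back: dental lacks aspirated (/t̪ʰ/); velar lacks aspirated (/kʰ/).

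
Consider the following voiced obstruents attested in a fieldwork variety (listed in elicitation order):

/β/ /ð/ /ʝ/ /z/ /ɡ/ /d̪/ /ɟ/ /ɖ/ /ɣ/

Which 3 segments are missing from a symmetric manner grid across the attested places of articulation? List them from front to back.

/b/, /d/, /ʐ/

bilabial: stop —, fricative /β/.
dental: stop /d̪/, fricative /ð/.
alveolar: stop —, fricative /z/.
retroflex: stop /ɖ/, fricative —.
palatal: stop /ɟ/, fricative /ʝ/.
velar: stop /ɡ/, fricative /ɣ/.
Gaps, from front to back: bilabial lacks stop (/b/); alveolar lacks stop (/d/); retroflex lacks fricative (/ʐ/).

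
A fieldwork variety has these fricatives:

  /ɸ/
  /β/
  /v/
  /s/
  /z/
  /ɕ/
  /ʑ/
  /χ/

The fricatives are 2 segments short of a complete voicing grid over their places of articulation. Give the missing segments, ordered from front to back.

place of articulation  voiceless  voiced  
bilabial          ɸ         β       
labiodental       —         v       
alveolar          s         z       
alveolo-palatal   ɕ         ʑ       
uvular            χ         —       
Gaps, from front to back: labiodental lacks voiceless (/f/); uvular lacks voiced (/ʁ/).

/f/, /ʁ/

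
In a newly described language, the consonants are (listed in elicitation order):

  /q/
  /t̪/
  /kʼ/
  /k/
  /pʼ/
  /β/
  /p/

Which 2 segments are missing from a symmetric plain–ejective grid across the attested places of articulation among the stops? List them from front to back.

/t̪ʼ/, /qʼ/

Plain: /p/ (bilabial), /t̪/ (dental), /k/ (velar), /q/ (uvular).
Ejective: /pʼ/ (bilabial), /kʼ/ (velar).
Gaps, from front to back: dental lacks ejective (/t̪ʼ/); uvular lacks ejective (/qʼ/).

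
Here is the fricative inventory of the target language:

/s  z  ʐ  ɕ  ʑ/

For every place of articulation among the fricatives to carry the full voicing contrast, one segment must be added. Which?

/ʂ/

Voiceless: /s/ (alveolar), /ɕ/ (alveolo-palatal).
Voiced: /z/ (alveolar), /ʐ/ (retroflex), /ʑ/ (alveolo-palatal).
The retroflex row has no voiceless member, so the gap is the voiceless retroflex fricative /ʂ/.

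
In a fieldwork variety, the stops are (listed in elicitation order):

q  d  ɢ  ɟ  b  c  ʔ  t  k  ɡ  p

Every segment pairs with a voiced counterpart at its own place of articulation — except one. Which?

/ʔ/

Bilabial: /p/ ~ /b/
Alveolar: /t/ ~ /d/
Palatal: /c/ ~ /ɟ/
Velar: /k/ ~ /ɡ/
Uvular: /q/ ~ /ɢ/
Glottal: only /ʔ/ (voiceless); no voiced partner.
So /ʔ/ is the unpaired segment.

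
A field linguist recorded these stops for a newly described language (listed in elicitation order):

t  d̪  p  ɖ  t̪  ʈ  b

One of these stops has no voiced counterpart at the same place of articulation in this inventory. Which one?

Bilabial: /p/ ~ /b/
Dental: /t̪/ ~ /d̪/
Retroflex: /ʈ/ ~ /ɖ/
Alveolar: only /t/ (voiceless); no voiced partner.
So /t/ is the unpaired segment.

/t/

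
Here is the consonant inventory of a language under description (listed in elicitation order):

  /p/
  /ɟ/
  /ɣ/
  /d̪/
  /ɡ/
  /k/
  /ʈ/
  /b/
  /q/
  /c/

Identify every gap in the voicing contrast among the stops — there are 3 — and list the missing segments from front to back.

/t̪/, /ɖ/, /ɢ/

Voiceless: /p/ (bilabial), /ʈ/ (retroflex), /c/ (palatal), /k/ (velar), /q/ (uvular).
Voiced: /b/ (bilabial), /d̪/ (dental), /ɟ/ (palatal), /ɡ/ (velar).
Gaps, from front to back: dental lacks voiceless (/t̪/); retroflex lacks voiced (/ɖ/); uvular lacks voiced (/ɢ/).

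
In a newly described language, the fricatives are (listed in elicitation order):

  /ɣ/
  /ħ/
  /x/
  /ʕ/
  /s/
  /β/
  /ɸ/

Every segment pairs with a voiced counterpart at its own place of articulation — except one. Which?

Bilabial: /ɸ/ ~ /β/
Velar: /x/ ~ /ɣ/
Pharyngeal: /ħ/ ~ /ʕ/
Alveolar: only /s/ (voiceless); no voiced partner.
So /s/ is the unpaired segment.

/s/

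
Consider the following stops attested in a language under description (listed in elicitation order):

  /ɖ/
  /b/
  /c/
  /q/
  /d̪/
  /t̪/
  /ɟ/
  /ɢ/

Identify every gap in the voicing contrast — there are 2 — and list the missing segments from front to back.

place of articulation  voiceless  voiced  
bilabial          —         b       
dental            t̪        d̪      
retroflex         —         ɖ       
palatal           c         ɟ       
uvular            q         ɢ       
Gaps, from front to back: bilabial lacks voiceless (/p/); retroflex lacks voiceless (/ʈ/).

/p/, /ʈ/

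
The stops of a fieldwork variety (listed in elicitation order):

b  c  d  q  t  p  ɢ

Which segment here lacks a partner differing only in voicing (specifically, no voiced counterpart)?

/c/

Bilabial: /p/ ~ /b/
Alveolar: /t/ ~ /d/
Uvular: /q/ ~ /ɢ/
Palatal: only /c/ (voiceless); no voiced partner.
So /c/ is the unpaired segment.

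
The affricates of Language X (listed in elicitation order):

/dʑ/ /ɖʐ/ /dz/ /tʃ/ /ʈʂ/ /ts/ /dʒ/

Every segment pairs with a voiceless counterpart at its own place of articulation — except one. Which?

Alveolar: /ts/ ~ /dz/
Postalveolar: /tʃ/ ~ /dʒ/
Retroflex: /ʈʂ/ ~ /ɖʐ/
Alveolo-palatal: only /dʑ/ (voiced); no voiceless partner.
So /dʑ/ is the unpaired segment.

/dʑ/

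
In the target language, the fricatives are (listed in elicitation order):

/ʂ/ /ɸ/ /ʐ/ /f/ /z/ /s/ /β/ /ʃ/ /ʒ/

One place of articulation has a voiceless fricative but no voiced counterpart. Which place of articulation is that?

place of articulation  voiceless  voiced  
bilabial          ɸ         β       
labiodental       f         —       
alveolar          s         z       
postalveolar      ʃ         ʒ       
retroflex         ʂ         ʐ       
Every place of articulation has a voiced member except labiodental, where /v/ would be expected.

labiodental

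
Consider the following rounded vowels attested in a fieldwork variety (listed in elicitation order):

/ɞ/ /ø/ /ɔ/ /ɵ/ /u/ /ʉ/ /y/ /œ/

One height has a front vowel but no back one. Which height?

high-mid

height            front     central   back    
high              y         ʉ         u       
high-mid          ø         ɵ         —       
low-mid           œ         ɞ         ɔ       
Every height has a back member except high-mid, where /o/ would be expected.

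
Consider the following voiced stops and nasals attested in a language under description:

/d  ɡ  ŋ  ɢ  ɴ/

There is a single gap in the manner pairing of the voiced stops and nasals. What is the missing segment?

Oral stop: /d/ (alveolar), /ɡ/ (velar), /ɢ/ (uvular).
Nasal: /ŋ/ (velar), /ɴ/ (uvular).
The alveolar row has no nasal member, so the gap is the alveolar nasal /n/.

/n/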